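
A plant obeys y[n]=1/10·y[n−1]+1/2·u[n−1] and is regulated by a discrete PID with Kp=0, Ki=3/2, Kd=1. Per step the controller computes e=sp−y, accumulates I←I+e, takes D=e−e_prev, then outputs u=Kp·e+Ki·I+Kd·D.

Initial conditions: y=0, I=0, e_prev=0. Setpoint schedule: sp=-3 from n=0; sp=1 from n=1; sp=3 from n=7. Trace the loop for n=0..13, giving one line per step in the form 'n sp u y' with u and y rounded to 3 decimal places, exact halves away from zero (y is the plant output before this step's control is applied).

0 -3 -7.500 0.000
1 1 10.375 -3.750
2 1 -11.656 4.813
3 1 16.586 -5.347
4 1 -16.816 7.758
5 1 24.628 -7.632
6 1 -25.772 11.551
7 3 40.789 -11.731
8 3 -39.777 19.221
9 3 59.812 -17.966
10 3 -61.115 28.109
11 3 86.937 -27.747
12 3 -93.900 40.694
13 3 126.936 -42.881

(exact arithmetic carried between steps; '≈' marks a value shown rounded to 6 d.p. or computed from one; I and e_prev carry over from the previous line; the table rounds u and y to 3 d.p., halves away from zero)
n=0: y=0, sp=-3, e=sp−y=-3; I=-3, D=e−e_prev=-3; u=0·(-3)+3/2·(-3)+1·(-3)=-7.5; next y=1/10·0+1/2·(-7.5)=-3.75
n=1: y=-3.75, sp=1, e=sp−y=4.75; I=1.75, D=e−e_prev=7.75; u=0·4.75+3/2·1.75+1·7.75=10.375; next y=1/10·(-3.75)+1/2·10.375=4.8125
n=2: y=4.8125, sp=1, e=sp−y=-3.8125; I=-2.0625, D=e−e_prev=-8.5625; u=0·(-3.8125)+3/2·(-2.0625)+1·(-8.5625)=-11.65625; next y=1/10·4.8125+1/2·(-11.65625)=-5.346875
n=3: y=-5.346875, sp=1, e=sp−y=6.346875; I=4.284375, D=e−e_prev=10.159375; u=0·6.346875+3/2·4.284375+1·10.159375≈16.585938; next y=1/10·(-5.346875)+1/2·16.585938≈7.758281
n=4: y≈7.758281, sp=1, e=sp−y≈-6.758281; I≈-2.473906, D=e−e_prev≈-13.105156; u=0·(-6.758281)+3/2·(-2.473906)+1·(-13.105156)≈-16.816016; next y=1/10·7.758281+1/2·(-16.816016)≈-7.632180
n=5: y≈-7.632180, sp=1, e=sp−y≈8.632180; I≈6.158273, D=e−e_prev≈15.390461; u=0·8.632180+3/2·6.158273+1·15.390461≈24.627871; next y=1/10·(-7.632180)+1/2·24.627871≈11.550718
n=6: y≈11.550718, sp=1, e=sp−y≈-10.550718; I≈-4.392444, D=e−e_prev≈-19.182897; u=0·(-10.550718)+3/2·(-4.392444)+1·(-19.182897)≈-25.771563; next y=1/10·11.550718+1/2·(-25.771563)≈-11.730710
n=7: y≈-11.730710, sp=3, e=sp−y≈14.730710; I≈10.338266, D=e−e_prev≈25.281428; u=0·14.730710+3/2·10.338266+1·25.281428≈40.788826; next y=1/10·(-11.730710)+1/2·40.788826≈19.221342
n=8: y≈19.221342, sp=3, e=sp−y≈-16.221342; I≈-5.883076, D=e−e_prev≈-30.952052; u=0·(-16.221342)+3/2·(-5.883076)+1·(-30.952052)≈-39.776667; next y=1/10·19.221342+1/2·(-39.776667)≈-17.966199
n=9: y≈-17.966199, sp=3, e=sp−y≈20.966199; I≈15.083123, D=e−e_prev≈37.187541; u=0·20.966199+3/2·15.083123+1·37.187541≈59.812225; next y=1/10·(-17.966199)+1/2·59.812225≈28.109493
n=10: y≈28.109493, sp=3, e=sp−y≈-25.109493; I≈-10.026370, D=e−e_prev≈-46.075692; u=0·(-25.109493)+3/2·(-10.026370)+1·(-46.075692)≈-61.115247; next y=1/10·28.109493+1/2·(-61.115247)≈-27.746674
n=11: y≈-27.746674, sp=3, e=sp−y≈30.746674; I≈20.720304, D=e−e_prev≈55.856167; u=0·30.746674+3/2·20.720304+1·55.856167≈86.936623; next y=1/10·(-27.746674)+1/2·86.936623≈40.693644
n=12: y≈40.693644, sp=3, e=sp−y≈-37.693644; I≈-16.973340, D=e−e_prev≈-68.440318; u=0·(-37.693644)+3/2·(-16.973340)+1·(-68.440318)≈-93.900328; next y=1/10·40.693644+1/2·(-93.900328)≈-42.880800
n=13: y≈-42.880800, sp=3, e=sp−y≈45.880800; I≈28.907460, D=e−e_prev≈83.574444; u=0·45.880800+3/2·28.907460+1·83.574444≈126.935634; next y=1/10·(-42.880800)+1/2·126.935634≈59.179737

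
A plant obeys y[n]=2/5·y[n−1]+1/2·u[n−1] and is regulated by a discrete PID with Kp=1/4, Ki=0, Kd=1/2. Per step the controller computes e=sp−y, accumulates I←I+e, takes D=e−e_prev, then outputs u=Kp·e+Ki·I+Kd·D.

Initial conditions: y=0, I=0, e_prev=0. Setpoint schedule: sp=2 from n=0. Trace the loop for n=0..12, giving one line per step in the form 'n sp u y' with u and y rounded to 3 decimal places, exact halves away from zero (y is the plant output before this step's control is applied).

(exact arithmetic carried between steps; '≈' marks a value shown rounded to 6 d.p. or computed from one; I and e_prev carry over from the previous line; the table rounds u and y to 3 d.p., halves away from zero)
n=0: y=0, sp=2, e=sp−y=2; I=2, D=e−e_prev=2; u=1/4·2+0·2+1/2·2=1.5; next y=2/5·0+1/2·1.5=0.75
n=1: y=0.75, sp=2, e=sp−y=1.25; I=3.25, D=e−e_prev=-0.75; u=1/4·1.25+0·3.25+1/2·(-0.75)=-0.0625; next y=2/5·0.75+1/2·(-0.0625)=0.26875
n=2: y=0.26875, sp=2, e=sp−y=1.73125; I=4.98125, D=e−e_prev=0.48125; u=1/4·1.73125+0·4.98125+1/2·0.48125≈0.673438; next y=2/5·0.26875+1/2·0.673438≈0.444219
n=3: y≈0.444219, sp=2, e=sp−y≈1.555781; I≈6.537031, D=e−e_prev≈-0.175469; u=1/4·1.555781+0·6.537031+1/2·(-0.175469)≈0.301211; next y=2/5·0.444219+1/2·0.301211≈0.328293
n=4: y≈0.328293, sp=2, e=sp−y≈1.671707; I≈8.208738, D=e−e_prev≈0.115926; u=1/4·1.671707+0·8.208738+1/2·0.115926≈0.475890; next y=2/5·0.328293+1/2·0.475890≈0.369262
n=5: y≈0.369262, sp=2, e=sp−y≈1.630738; I≈9.839476, D=e−e_prev≈-0.040969; u=1/4·1.630738+0·9.839476+1/2·(-0.040969)≈0.387200; next y=2/5·0.369262+1/2·0.387200≈0.341305
n=6: y≈0.341305, sp=2, e=sp−y≈1.658695; I≈11.498171, D=e−e_prev≈0.027957; u=1/4·1.658695+0·11.498171+1/2·0.027957≈0.428652; next y=2/5·0.341305+1/2·0.428652≈0.350848
n=7: y≈0.350848, sp=2, e=sp−y≈1.649152; I≈13.147323, D=e−e_prev≈-0.009543; u=1/4·1.649152+0·13.147323+1/2·(-0.009543)≈0.407516; next y=2/5·0.350848+1/2·0.407516≈0.344097
n=8: y≈0.344097, sp=2, e=sp−y≈1.655903; I≈14.803226, D=e−e_prev≈0.006751; u=1/4·1.655903+0·14.803226+1/2·0.006751≈0.417351; next y=2/5·0.344097+1/2·0.417351≈0.346314
n=9: y≈0.346314, sp=2, e=sp−y≈1.653686; I≈16.456911, D=e−e_prev≈-0.002217; u=1/4·1.653686+0·16.456911+1/2·(-0.002217)≈0.412313; next y=2/5·0.346314+1/2·0.412313≈0.344682
n=10: y≈0.344682, sp=2, e=sp−y≈1.655318; I≈18.112229, D=e−e_prev≈0.001632; u=1/4·1.655318+0·18.112229+1/2·0.001632≈0.414646; next y=2/5·0.344682+1/2·0.414646≈0.345196
n=11: y≈0.345196, sp=2, e=sp−y≈1.654804; I≈19.767034, D=e−e_prev≈-0.000513; u=1/4·1.654804+0·19.767034+1/2·(-0.000513)≈0.413444; next y=2/5·0.345196+1/2·0.413444≈0.344800
n=12: y≈0.344800, sp=2, e=sp−y≈1.655200; I≈21.422233, D=e−e_prev≈0.000395; u=1/4·1.655200+0·21.422233+1/2·0.000395≈0.413998; next y=2/5·0.344800+1/2·0.413998≈0.344919

0 2 1.500 0.000
1 2 -0.063 0.750
2 2 0.673 0.269
3 2 0.301 0.444
4 2 0.476 0.328
5 2 0.387 0.369
6 2 0.429 0.341
7 2 0.408 0.351
8 2 0.417 0.344
9 2 0.412 0.346
10 2 0.415 0.345
11 2 0.413 0.345
12 2 0.414 0.345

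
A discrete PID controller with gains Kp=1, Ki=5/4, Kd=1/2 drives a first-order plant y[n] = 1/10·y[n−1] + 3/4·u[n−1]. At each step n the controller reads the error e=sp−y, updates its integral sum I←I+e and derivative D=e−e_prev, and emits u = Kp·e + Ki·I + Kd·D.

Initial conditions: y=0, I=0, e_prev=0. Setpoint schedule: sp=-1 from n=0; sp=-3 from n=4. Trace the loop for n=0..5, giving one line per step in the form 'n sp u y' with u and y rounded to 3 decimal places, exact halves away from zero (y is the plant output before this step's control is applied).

(exact arithmetic carried between steps; '≈' marks a value shown rounded to 6 d.p. or computed from one; I and e_prev carry over from the previous line; the table rounds u and y to 3 d.p., halves away from zero)
n=0: y=0, sp=-1, e=sp−y=-1; I=-1, D=e−e_prev=-1; u=1·(-1)+5/4·(-1)+1/2·(-1)=-2.75; next y=1/10·0+3/4·(-2.75)=-2.0625
n=1: y=-2.0625, sp=-1, e=sp−y=1.0625; I=0.0625, D=e−e_prev=2.0625; u=1·1.0625+5/4·0.0625+1/2·2.0625=2.171875; next y=1/10·(-2.0625)+3/4·2.171875≈1.422656
n=2: y≈1.422656, sp=-1, e=sp−y≈-2.422656; I≈-2.360156, D=e−e_prev≈-3.485156; u=1·(-2.422656)+5/4·(-2.360156)+1/2·(-3.485156)≈-7.115430; next y=1/10·1.422656+3/4·(-7.115430)≈-5.194307
n=3: y≈-5.194307, sp=-1, e=sp−y≈4.194307; I≈1.834150, D=e−e_prev≈6.616963; u=1·4.194307+5/4·1.834150+1/2·6.616963≈9.795476; next y=1/10·(-5.194307)+3/4·9.795476≈6.827176
n=4: y≈6.827176, sp=-3, e=sp−y≈-9.827176; I≈-7.993026, D=e−e_prev≈-14.021483; u=1·(-9.827176)+5/4·(-7.993026)+1/2·(-14.021483)≈-26.829200; next y=1/10·6.827176+3/4·(-26.829200)≈-19.439183
n=5: y≈-19.439183, sp=-3, e=sp−y≈16.439183; I≈8.446157, D=e−e_prev≈26.266359; u=1·16.439183+5/4·8.446157+1/2·26.266359≈40.130058; next y=1/10·(-19.439183)+3/4·40.130058≈28.153625

0 -1 -2.750 0.000
1 -1 2.172 -2.063
2 -1 -7.115 1.423
3 -1 9.795 -5.194
4 -3 -26.829 6.827
5 -3 40.130 -19.439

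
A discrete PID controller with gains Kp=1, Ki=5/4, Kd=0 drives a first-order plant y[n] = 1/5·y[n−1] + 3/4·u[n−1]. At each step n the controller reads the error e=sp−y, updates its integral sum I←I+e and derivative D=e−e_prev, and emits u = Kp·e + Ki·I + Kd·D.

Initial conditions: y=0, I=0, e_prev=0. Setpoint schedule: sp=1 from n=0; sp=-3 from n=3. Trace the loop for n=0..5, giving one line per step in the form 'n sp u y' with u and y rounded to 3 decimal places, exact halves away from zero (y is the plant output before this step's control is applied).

0 1 2.250 0.000
1 1 -0.297 1.688
2 1 2.382 0.115
3 -3 -9.325 1.810
4 -3 3.656 -6.632
5 -3 -9.911 1.416

(exact arithmetic carried between steps; '≈' marks a value shown rounded to 6 d.p. or computed from one; I and e_prev carry over from the previous line; the table rounds u and y to 3 d.p., halves away from zero)
n=0: y=0, sp=1, e=sp−y=1; I=1, D=e−e_prev=1; u=1·1+5/4·1+0·1=2.25; next y=1/5·0+3/4·2.25=1.6875
n=1: y=1.6875, sp=1, e=sp−y=-0.6875; I=0.3125, D=e−e_prev=-1.6875; u=1·(-0.6875)+5/4·0.3125+0·(-1.6875)=-0.296875; next y=1/5·1.6875+3/4·(-0.296875)≈0.114844
n=2: y≈0.114844, sp=1, e=sp−y≈0.885156; I≈1.197656, D=e−e_prev≈1.572656; u=1·0.885156+5/4·1.197656+0·1.572656≈2.382227; next y=1/5·0.114844+3/4·2.382227≈1.809639
n=3: y≈1.809639, sp=-3, e=sp−y≈-4.809639; I≈-3.611982, D=e−e_prev≈-5.694795; u=1·(-4.809639)+5/4·(-3.611982)+0·(-5.694795)≈-9.324617; next y=1/5·1.809639+3/4·(-9.324617)≈-6.631535
n=4: y≈-6.631535, sp=-3, e=sp−y≈3.631535; I≈0.019552, D=e−e_prev≈8.441173; u=1·3.631535+5/4·0.019552+0·8.441173≈3.655975; next y=1/5·(-6.631535)+3/4·3.655975≈1.415674
n=5: y≈1.415674, sp=-3, e=sp−y≈-4.415674; I≈-4.396122, D=e−e_prev≈-8.047209; u=1·(-4.415674)+5/4·(-4.396122)+0·(-8.047209)≈-9.910827; next y=1/5·1.415674+3/4·(-9.910827)≈-7.149985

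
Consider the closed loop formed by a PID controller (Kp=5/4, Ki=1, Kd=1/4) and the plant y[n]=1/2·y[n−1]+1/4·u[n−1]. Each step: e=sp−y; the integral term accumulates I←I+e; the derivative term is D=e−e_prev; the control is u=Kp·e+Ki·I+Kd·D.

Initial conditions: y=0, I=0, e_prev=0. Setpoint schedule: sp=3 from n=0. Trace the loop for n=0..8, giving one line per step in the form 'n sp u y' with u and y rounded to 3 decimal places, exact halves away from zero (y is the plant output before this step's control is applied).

0 3 7.500 0.000
1 3 5.063 1.875
2 3 5.836 2.203
3 3 5.821 2.561
4 3 5.912 2.736
5 3 5.945 2.846
6 3 5.968 2.909
7 3 5.981 2.947
8 3 5.989 2.969

(exact arithmetic carried between steps; '≈' marks a value shown rounded to 6 d.p. or computed from one; I and e_prev carry over from the previous line; the table rounds u and y to 3 d.p., halves away from zero)
n=0: y=0, sp=3, e=sp−y=3; I=3, D=e−e_prev=3; u=5/4·3+1·3+1/4·3=7.5; next y=1/2·0+1/4·7.5=1.875
n=1: y=1.875, sp=3, e=sp−y=1.125; I=4.125, D=e−e_prev=-1.875; u=5/4·1.125+1·4.125+1/4·(-1.875)=5.0625; next y=1/2·1.875+1/4·5.0625=2.203125
n=2: y=2.203125, sp=3, e=sp−y=0.796875; I=4.921875, D=e−e_prev=-0.328125; u=5/4·0.796875+1·4.921875+1/4·(-0.328125)≈5.835938; next y=1/2·2.203125+1/4·5.835938≈2.560547
n=3: y≈2.560547, sp=3, e=sp−y≈0.439453; I≈5.361328, D=e−e_prev≈-0.357422; u=5/4·0.439453+1·5.361328+1/4·(-0.357422)≈5.821289; next y=1/2·2.560547+1/4·5.821289≈2.735596
n=4: y≈2.735596, sp=3, e=sp−y≈0.264404; I≈5.625732, D=e−e_prev≈-0.175049; u=5/4·0.264404+1·5.625732+1/4·(-0.175049)≈5.912476; next y=1/2·2.735596+1/4·5.912476≈2.845917
n=5: y≈2.845917, sp=3, e=sp−y≈0.154083; I≈5.779816, D=e−e_prev≈-0.110321; u=5/4·0.154083+1·5.779816+1/4·(-0.110321)≈5.944839; next y=1/2·2.845917+1/4·5.944839≈2.909168
n=6: y≈2.909168, sp=3, e=sp−y≈0.090832; I≈5.870647, D=e−e_prev≈-0.063251; u=5/4·0.090832+1·5.870647+1/4·(-0.063251)≈5.968374; next y=1/2·2.909168+1/4·5.968374≈2.946678
n=7: y≈2.946678, sp=3, e=sp−y≈0.053322; I≈5.923970, D=e−e_prev≈-0.037509; u=5/4·0.053322+1·5.923970+1/4·(-0.037509)≈5.981245; next y=1/2·2.946678+1/4·5.981245≈2.968650
n=8: y≈2.968650, sp=3, e=sp−y≈0.031350; I≈5.955320, D=e−e_prev≈-0.021972; u=5/4·0.031350+1·5.955320+1/4·(-0.021972)≈5.989014; next y=1/2·2.968650+1/4·5.989014≈2.981579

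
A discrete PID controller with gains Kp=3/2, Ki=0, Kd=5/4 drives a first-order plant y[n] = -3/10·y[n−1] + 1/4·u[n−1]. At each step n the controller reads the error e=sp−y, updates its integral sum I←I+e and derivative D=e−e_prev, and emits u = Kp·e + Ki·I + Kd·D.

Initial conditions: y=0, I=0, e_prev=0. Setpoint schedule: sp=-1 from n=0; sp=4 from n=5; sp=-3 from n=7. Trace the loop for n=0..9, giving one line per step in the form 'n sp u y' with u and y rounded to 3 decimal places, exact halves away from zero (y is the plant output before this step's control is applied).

(exact arithmetic carried between steps; '≈' marks a value shown rounded to 6 d.p. or computed from one; I and e_prev carry over from the previous line; the table rounds u and y to 3 d.p., halves away from zero)
n=0: y=0, sp=-1, e=sp−y=-1; I=-1, D=e−e_prev=-1; u=3/2·(-1)+0·(-1)+5/4·(-1)=-2.75; next y=-3/10·0+1/4·(-2.75)=-0.6875
n=1: y=-0.6875, sp=-1, e=sp−y=-0.3125; I=-1.3125, D=e−e_prev=0.6875; u=3/2·(-0.3125)+0·(-1.3125)+5/4·0.6875=0.390625; next y=-3/10·(-0.6875)+1/4·0.390625≈0.303906
n=2: y≈0.303906, sp=-1, e=sp−y≈-1.303906; I≈-2.616406, D=e−e_prev≈-0.991406; u=3/2·(-1.303906)+0·(-2.616406)+5/4·(-0.991406)≈-3.195117; next y=-3/10·0.303906+1/4·(-3.195117)≈-0.889951
n=3: y≈-0.889951, sp=-1, e=sp−y≈-0.110049; I≈-2.726455, D=e−e_prev≈1.193857; u=3/2·(-0.110049)+0·(-2.726455)+5/4·1.193857≈1.327249; next y=-3/10·(-0.889951)+1/4·1.327249≈0.598797
n=4: y≈0.598797, sp=-1, e=sp−y≈-1.598797; I≈-4.325253, D=e−e_prev≈-1.488749; u=3/2·(-1.598797)+0·(-4.325253)+5/4·(-1.488749)≈-4.259132; next y=-3/10·0.598797+1/4·(-4.259132)≈-1.244422
n=5: y≈-1.244422, sp=4, e=sp−y≈5.244422; I≈0.919170, D=e−e_prev≈6.843220; u=3/2·5.244422+0·0.919170+5/4·6.843220≈16.420658; next y=-3/10·(-1.244422)+1/4·16.420658≈4.478491
n=6: y≈4.478491, sp=4, e=sp−y≈-0.478491; I≈0.440679, D=e−e_prev≈-5.722913; u=3/2·(-0.478491)+0·0.440679+5/4·(-5.722913)≈-7.871379; next y=-3/10·4.478491+1/4·(-7.871379)≈-3.311392
n=7: y≈-3.311392, sp=-3, e=sp−y≈0.311392; I≈0.752071, D=e−e_prev≈0.789883; u=3/2·0.311392+0·0.752071+5/4·0.789883≈1.454442; next y=-3/10·(-3.311392)+1/4·1.454442≈1.357028
n=8: y≈1.357028, sp=-3, e=sp−y≈-4.357028; I≈-3.604958, D=e−e_prev≈-4.668420; u=3/2·(-4.357028)+0·(-3.604958)+5/4·(-4.668420)≈-12.371067; next y=-3/10·1.357028+1/4·(-12.371067)≈-3.499875
n=9: y≈-3.499875, sp=-3, e=sp−y≈0.499875; I≈-3.105082, D=e−e_prev≈4.856903; u=3/2·0.499875+0·(-3.105082)+5/4·4.856903≈6.820942; next y=-3/10·(-3.499875)+1/4·6.820942≈2.755198

0 -1 -2.750 0.000
1 -1 0.391 -0.688
2 -1 -3.195 0.304
3 -1 1.327 -0.890
4 -1 -4.259 0.599
5 4 16.421 -1.244
6 4 -7.871 4.478
7 -3 1.454 -3.311
8 -3 -12.371 1.357
9 -3 6.821 -3.500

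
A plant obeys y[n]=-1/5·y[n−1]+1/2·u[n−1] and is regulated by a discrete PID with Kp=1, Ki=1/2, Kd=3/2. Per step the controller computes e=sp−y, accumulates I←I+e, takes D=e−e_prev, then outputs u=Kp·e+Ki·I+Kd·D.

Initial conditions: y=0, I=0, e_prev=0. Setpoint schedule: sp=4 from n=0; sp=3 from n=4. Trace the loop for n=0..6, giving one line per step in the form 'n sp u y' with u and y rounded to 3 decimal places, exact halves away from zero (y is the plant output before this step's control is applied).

(exact arithmetic carried between steps; '≈' marks a value shown rounded to 6 d.p. or computed from one; I and e_prev carry over from the previous line; the table rounds u and y to 3 d.p., halves away from zero)
n=0: y=0, sp=4, e=sp−y=4; I=4, D=e−e_prev=4; u=1·4+1/2·4+3/2·4=12; next y=-1/5·0+1/2·12=6
n=1: y=6, sp=4, e=sp−y=-2; I=2, D=e−e_prev=-6; u=1·(-2)+1/2·2+3/2·(-6)=-10; next y=-1/5·6+1/2·(-10)=-6.2
n=2: y=-6.2, sp=4, e=sp−y=10.2; I=12.2, D=e−e_prev=12.2; u=1·10.2+1/2·12.2+3/2·12.2=34.6; next y=-1/5·(-6.2)+1/2·34.6=18.54
n=3: y=18.54, sp=4, e=sp−y=-14.54; I=-2.34, D=e−e_prev=-24.74; u=1·(-14.54)+1/2·(-2.34)+3/2·(-24.74)=-52.82; next y=-1/5·18.54+1/2·(-52.82)=-30.118
n=4: y=-30.118, sp=3, e=sp−y=33.118; I=30.778, D=e−e_prev=47.658; u=1·33.118+1/2·30.778+3/2·47.658=119.994; next y=-1/5·(-30.118)+1/2·119.994=66.0206
n=5: y=66.0206, sp=3, e=sp−y=-63.0206; I=-32.2426, D=e−e_prev=-96.1386; u=1·(-63.0206)+1/2·(-32.2426)+3/2·(-96.1386)=-223.3498; next y=-1/5·66.0206+1/2·(-223.3498)=-124.87902
n=6: y=-124.87902, sp=3, e=sp−y=127.87902; I=95.63642, D=e−e_prev=190.89962; u=1·127.87902+1/2·95.63642+3/2·190.89962=462.04666; next y=-1/5·(-124.87902)+1/2·462.04666=255.999134

0 4 12.000 0.000
1 4 -10.000 6.000
2 4 34.600 -6.200
3 4 -52.820 18.540
4 3 119.994 -30.118
5 3 -223.350 66.021
6 3 462.047 -124.879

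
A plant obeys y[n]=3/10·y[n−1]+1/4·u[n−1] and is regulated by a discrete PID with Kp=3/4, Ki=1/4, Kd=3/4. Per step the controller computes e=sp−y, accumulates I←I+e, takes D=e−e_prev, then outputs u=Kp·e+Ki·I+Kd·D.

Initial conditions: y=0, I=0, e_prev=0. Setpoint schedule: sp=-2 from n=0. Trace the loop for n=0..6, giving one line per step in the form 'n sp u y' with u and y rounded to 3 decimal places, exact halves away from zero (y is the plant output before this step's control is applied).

(exact arithmetic carried between steps; '≈' marks a value shown rounded to 6 d.p. or computed from one; I and e_prev carry over from the previous line; the table rounds u and y to 3 d.p., halves away from zero)
n=0: y=0, sp=-2, e=sp−y=-2; I=-2, D=e−e_prev=-2; u=3/4·(-2)+1/4·(-2)+3/4·(-2)=-3.5; next y=3/10·0+1/4·(-3.5)=-0.875
n=1: y=-0.875, sp=-2, e=sp−y=-1.125; I=-3.125, D=e−e_prev=0.875; u=3/4·(-1.125)+1/4·(-3.125)+3/4·0.875=-0.96875; next y=3/10·(-0.875)+1/4·(-0.96875)≈-0.504688
n=2: y≈-0.504688, sp=-2, e=sp−y≈-1.495313; I≈-4.620313, D=e−e_prev≈-0.370313; u=3/4·(-1.495313)+1/4·(-4.620313)+3/4·(-0.370313)≈-2.554297; next y=3/10·(-0.504688)+1/4·(-2.554297)≈-0.789980
n=3: y≈-0.789980, sp=-2, e=sp−y≈-1.210020; I≈-5.830332, D=e−e_prev≈0.285293; u=3/4·(-1.210020)+1/4·(-5.830332)+3/4·0.285293≈-2.151128; next y=3/10·(-0.789980)+1/4·(-2.151128)≈-0.774776
n=4: y≈-0.774776, sp=-2, e=sp−y≈-1.225224; I≈-7.055556, D=e−e_prev≈-0.015204; u=3/4·(-1.225224)+1/4·(-7.055556)+3/4·(-0.015204)≈-2.694210; next y=3/10·(-0.774776)+1/4·(-2.694210)≈-0.905985
n=5: y≈-0.905985, sp=-2, e=sp−y≈-1.094015; I≈-8.149571, D=e−e_prev≈0.131209; u=3/4·(-1.094015)+1/4·(-8.149571)+3/4·0.131209≈-2.759497; next y=3/10·(-0.905985)+1/4·(-2.759497)≈-0.961670
n=6: y≈-0.961670, sp=-2, e=sp−y≈-1.038330; I≈-9.187901, D=e−e_prev≈0.055684; u=3/4·(-1.038330)+1/4·(-9.187901)+3/4·0.055684≈-3.033960; next y=3/10·(-0.961670)+1/4·(-3.033960)≈-1.046991

0 -2 -3.500 0.000
1 -2 -0.969 -0.875
2 -2 -2.554 -0.505
3 -2 -2.151 -0.790
4 -2 -2.694 -0.775
5 -2 -2.759 -0.906
6 -2 -3.034 -0.962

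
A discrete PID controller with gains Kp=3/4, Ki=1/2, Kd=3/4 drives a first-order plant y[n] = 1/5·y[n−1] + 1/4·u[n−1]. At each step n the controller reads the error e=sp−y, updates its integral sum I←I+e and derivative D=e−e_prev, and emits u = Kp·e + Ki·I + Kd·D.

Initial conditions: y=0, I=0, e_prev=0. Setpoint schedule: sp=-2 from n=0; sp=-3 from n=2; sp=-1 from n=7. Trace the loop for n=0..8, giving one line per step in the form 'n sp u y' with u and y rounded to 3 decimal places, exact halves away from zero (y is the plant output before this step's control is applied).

0 -2 -4.000 0.000
1 -2 -1.500 -1.000
2 -3 -5.600 -0.575
3 -3 -3.864 -1.515
4 -3 -5.803 -1.269
5 -3 -5.613 -1.705
6 -3 -6.508 -1.744
7 -1 -2.702 -1.976
8 -1 -5.699 -1.071

(exact arithmetic carried between steps; '≈' marks a value shown rounded to 6 d.p. or computed from one; I and e_prev carry over from the previous line; the table rounds u and y to 3 d.p., halves away from zero)
n=0: y=0, sp=-2, e=sp−y=-2; I=-2, D=e−e_prev=-2; u=3/4·(-2)+1/2·(-2)+3/4·(-2)=-4; next y=1/5·0+1/4·(-4)=-1
n=1: y=-1, sp=-2, e=sp−y=-1; I=-3, D=e−e_prev=1; u=3/4·(-1)+1/2·(-3)+3/4·1=-1.5; next y=1/5·(-1)+1/4·(-1.5)=-0.575
n=2: y=-0.575, sp=-3, e=sp−y=-2.425; I=-5.425, D=e−e_prev=-1.425; u=3/4·(-2.425)+1/2·(-5.425)+3/4·(-1.425)=-5.6; next y=1/5·(-0.575)+1/4·(-5.6)=-1.515
n=3: y=-1.515, sp=-3, e=sp−y=-1.485; I=-6.91, D=e−e_prev=0.94; u=3/4·(-1.485)+1/2·(-6.91)+3/4·0.94=-3.86375; next y=1/5·(-1.515)+1/4·(-3.86375)≈-1.268938
n=4: y≈-1.268938, sp=-3, e=sp−y≈-1.731063; I≈-8.641063, D=e−e_prev≈-0.246063; u=3/4·(-1.731063)+1/2·(-8.641063)+3/4·(-0.246063)≈-5.803375; next y=1/5·(-1.268938)+1/4·(-5.803375)≈-1.704631
n=5: y≈-1.704631, sp=-3, e=sp−y≈-1.295369; I≈-9.936431, D=e−e_prev≈0.435694; u=3/4·(-1.295369)+1/2·(-9.936431)+3/4·0.435694≈-5.612972; next y=1/5·(-1.704631)+1/4·(-5.612972)≈-1.744169
n=6: y≈-1.744169, sp=-3, e=sp−y≈-1.255831; I≈-11.192262, D=e−e_prev≈0.039538; u=3/4·(-1.255831)+1/2·(-11.192262)+3/4·0.039538≈-6.508351; next y=1/5·(-1.744169)+1/4·(-6.508351)≈-1.975922
n=7: y≈-1.975922, sp=-1, e=sp−y≈0.975922; I≈-10.216341, D=e−e_prev≈2.231752; u=3/4·0.975922+1/2·(-10.216341)+3/4·2.231752≈-2.702415; next y=1/5·(-1.975922)+1/4·(-2.702415)≈-1.070788
n=8: y≈-1.070788, sp=-1, e=sp−y≈0.070788; I≈-10.145552, D=e−e_prev≈-0.905133; u=3/4·0.070788+1/2·(-10.145552)+3/4·(-0.905133)≈-5.698535; next y=1/5·(-1.070788)+1/4·(-5.698535)≈-1.638791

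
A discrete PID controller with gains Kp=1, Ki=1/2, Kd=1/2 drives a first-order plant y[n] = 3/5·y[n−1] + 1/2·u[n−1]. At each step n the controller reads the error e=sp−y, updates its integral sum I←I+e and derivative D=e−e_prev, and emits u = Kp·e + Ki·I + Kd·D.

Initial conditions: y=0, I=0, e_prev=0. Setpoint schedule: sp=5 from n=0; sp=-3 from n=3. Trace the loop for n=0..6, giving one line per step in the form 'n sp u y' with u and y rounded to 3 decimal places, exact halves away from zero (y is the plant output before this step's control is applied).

0 5 10.000 0.000
1 5 0.000 5.000
2 5 6.500 3.000
3 -3 -13.600 5.050
4 -3 5.040 -3.770
5 -3 -7.041 0.258
6 -3 0.591 -3.366

(exact arithmetic carried between steps; '≈' marks a value shown rounded to 6 d.p. or computed from one; I and e_prev carry over from the previous line; the table rounds u and y to 3 d.p., halves away from zero)
n=0: y=0, sp=5, e=sp−y=5; I=5, D=e−e_prev=5; u=1·5+1/2·5+1/2·5=10; next y=3/5·0+1/2·10=5
n=1: y=5, sp=5, e=sp−y=0; I=5, D=e−e_prev=-5; u=1·0+1/2·5+1/2·(-5)=0; next y=3/5·5+1/2·0=3
n=2: y=3, sp=5, e=sp−y=2; I=7, D=e−e_prev=2; u=1·2+1/2·7+1/2·2=6.5; next y=3/5·3+1/2·6.5=5.05
n=3: y=5.05, sp=-3, e=sp−y=-8.05; I=-1.05, D=e−e_prev=-10.05; u=1·(-8.05)+1/2·(-1.05)+1/2·(-10.05)=-13.6; next y=3/5·5.05+1/2·(-13.6)=-3.77
n=4: y=-3.77, sp=-3, e=sp−y=0.77; I=-0.28, D=e−e_prev=8.82; u=1·0.77+1/2·(-0.28)+1/2·8.82=5.04; next y=3/5·(-3.77)+1/2·5.04=0.258
n=5: y=0.258, sp=-3, e=sp−y=-3.258; I=-3.538, D=e−e_prev=-4.028; u=1·(-3.258)+1/2·(-3.538)+1/2·(-4.028)=-7.041; next y=3/5·0.258+1/2·(-7.041)=-3.3657
n=6: y=-3.3657, sp=-3, e=sp−y=0.3657; I=-3.1723, D=e−e_prev=3.6237; u=1·0.3657+1/2·(-3.1723)+1/2·3.6237=0.5914; next y=3/5·(-3.3657)+1/2·0.5914=-1.72372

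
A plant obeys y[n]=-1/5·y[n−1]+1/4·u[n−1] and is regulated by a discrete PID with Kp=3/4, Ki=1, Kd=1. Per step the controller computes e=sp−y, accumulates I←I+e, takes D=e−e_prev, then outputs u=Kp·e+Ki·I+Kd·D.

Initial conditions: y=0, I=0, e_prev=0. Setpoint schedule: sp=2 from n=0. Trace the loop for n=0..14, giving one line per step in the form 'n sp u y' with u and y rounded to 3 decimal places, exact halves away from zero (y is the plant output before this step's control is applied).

(exact arithmetic carried between steps; '≈' marks a value shown rounded to 6 d.p. or computed from one; I and e_prev carry over from the previous line; the table rounds u and y to 3 d.p., halves away from zero)
n=0: y=0, sp=2, e=sp−y=2; I=2, D=e−e_prev=2; u=3/4·2+1·2+1·2=5.5; next y=-1/5·0+1/4·5.5=1.375
n=1: y=1.375, sp=2, e=sp−y=0.625; I=2.625, D=e−e_prev=-1.375; u=3/4·0.625+1·2.625+1·(-1.375)=1.71875; next y=-1/5·1.375+1/4·1.71875≈0.154688
n=2: y≈0.154688, sp=2, e=sp−y≈1.845313; I≈4.470313, D=e−e_prev≈1.220313; u=3/4·1.845313+1·4.470313+1·1.220313≈7.074609; next y=-1/5·0.154688+1/4·7.074609≈1.737715
n=3: y≈1.737715, sp=2, e=sp−y≈0.262285; I≈4.732598, D=e−e_prev≈-1.583027; u=3/4·0.262285+1·4.732598+1·(-1.583027)≈3.346284; next y=-1/5·1.737715+1/4·3.346284≈0.489028
n=4: y≈0.489028, sp=2, e=sp−y≈1.510972; I≈6.243570, D=e−e_prev≈1.248687; u=3/4·1.510972+1·6.243570+1·1.248687≈8.625485; next y=-1/5·0.489028+1/4·8.625485≈2.058566
n=5: y≈2.058566, sp=2, e=sp−y≈-0.058566; I≈6.185004, D=e−e_prev≈-1.569538; u=3/4·(-0.058566)+1·6.185004+1·(-1.569538)≈4.571542; next y=-1/5·2.058566+1/4·4.571542≈0.731172
n=6: y≈0.731172, sp=2, e=sp−y≈1.268828; I≈7.453832, D=e−e_prev≈1.327393; u=3/4·1.268828+1·7.453832+1·1.327393≈9.732846; next y=-1/5·0.731172+1/4·9.732846≈2.286977
n=7: y≈2.286977, sp=2, e=sp−y≈-0.286977; I≈7.166855, D=e−e_prev≈-1.555805; u=3/4·(-0.286977)+1·7.166855+1·(-1.555805)≈5.395817; next y=-1/5·2.286977+1/4·5.395817≈0.891559
n=8: y≈0.891559, sp=2, e=sp−y≈1.108441; I≈8.275296, D=e−e_prev≈1.395418; u=3/4·1.108441+1·8.275296+1·1.395418≈10.502044; next y=-1/5·0.891559+1/4·10.502044≈2.447199
n=9: y≈2.447199, sp=2, e=sp−y≈-0.447199; I≈7.828096, D=e−e_prev≈-1.555640; u=3/4·(-0.447199)+1·7.828096+1·(-1.555640)≈5.937056; next y=-1/5·2.447199+1/4·5.937056≈0.994824
n=10: y≈0.994824, sp=2, e=sp−y≈1.005176; I≈8.833272, D=e−e_prev≈1.452375; u=3/4·1.005176+1·8.833272+1·1.452375≈11.039529; next y=-1/5·0.994824+1/4·11.039529≈2.560917
n=11: y≈2.560917, sp=2, e=sp−y≈-0.560917; I≈8.272355, D=e−e_prev≈-1.566093; u=3/4·(-0.560917)+1·8.272355+1·(-1.566093)≈6.285573; next y=-1/5·2.560917+1/4·6.285573≈1.059210
n=12: y≈1.059210, sp=2, e=sp−y≈0.940790; I≈9.213145, D=e−e_prev≈1.501707; u=3/4·0.940790+1·9.213145+1·1.501707≈11.420445; next y=-1/5·1.059210+1/4·11.420445≈2.643269
n=13: y≈2.643269, sp=2, e=sp−y≈-0.643269; I≈8.569876, D=e−e_prev≈-1.584059; u=3/4·(-0.643269)+1·8.569876+1·(-1.584059)≈6.503364; next y=-1/5·2.643269+1/4·6.503364≈1.097187
n=14: y≈1.097187, sp=2, e=sp−y≈0.902813; I≈9.472688, D=e−e_prev≈1.546082; u=3/4·0.902813+1·9.472688+1·1.546082≈11.695880; next y=-1/5·1.097187+1/4·11.695880≈2.704533

0 2 5.500 0.000
1 2 1.719 1.375
2 2 7.075 0.155
3 2 3.346 1.738
4 2 8.625 0.489
5 2 4.572 2.059
6 2 9.733 0.731
7 2 5.396 2.287
8 2 10.502 0.892
9 2 5.937 2.447
10 2 11.040 0.995
11 2 6.286 2.561
12 2 11.420 1.059
13 2 6.503 2.643
14 2 11.696 1.097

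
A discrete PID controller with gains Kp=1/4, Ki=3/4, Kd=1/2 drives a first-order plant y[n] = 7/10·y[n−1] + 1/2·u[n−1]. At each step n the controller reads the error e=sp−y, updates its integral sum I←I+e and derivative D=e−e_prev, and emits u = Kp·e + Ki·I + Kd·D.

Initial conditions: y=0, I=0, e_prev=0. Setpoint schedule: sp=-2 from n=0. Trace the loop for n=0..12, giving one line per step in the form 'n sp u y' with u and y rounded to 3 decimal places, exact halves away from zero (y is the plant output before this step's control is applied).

(exact arithmetic carried between steps; '≈' marks a value shown rounded to 6 d.p. or computed from one; I and e_prev carry over from the previous line; the table rounds u and y to 3 d.p., halves away from zero)
n=0: y=0, sp=-2, e=sp−y=-2; I=-2, D=e−e_prev=-2; u=1/4·(-2)+3/4·(-2)+1/2·(-2)=-3; next y=7/10·0+1/2·(-3)=-1.5
n=1: y=-1.5, sp=-2, e=sp−y=-0.5; I=-2.5, D=e−e_prev=1.5; u=1/4·(-0.5)+3/4·(-2.5)+1/2·1.5=-1.25; next y=7/10·(-1.5)+1/2·(-1.25)=-1.675
n=2: y=-1.675, sp=-2, e=sp−y=-0.325; I=-2.825, D=e−e_prev=0.175; u=1/4·(-0.325)+3/4·(-2.825)+1/2·0.175=-2.1125; next y=7/10·(-1.675)+1/2·(-2.1125)=-2.22875
n=3: y=-2.22875, sp=-2, e=sp−y=0.22875; I=-2.59625, D=e−e_prev=0.55375; u=1/4·0.22875+3/4·(-2.59625)+1/2·0.55375=-1.613125; next y=7/10·(-2.22875)+1/2·(-1.613125)≈-2.366688
n=4: y≈-2.366688, sp=-2, e=sp−y≈0.366688; I≈-2.229563, D=e−e_prev≈0.137938; u=1/4·0.366688+3/4·(-2.229563)+1/2·0.137938≈-1.511531; next y=7/10·(-2.366688)+1/2·(-1.511531)≈-2.412447
n=5: y≈-2.412447, sp=-2, e=sp−y≈0.412447; I≈-1.817116, D=e−e_prev≈0.045759; u=1/4·0.412447+3/4·(-1.817116)+1/2·0.045759≈-1.236845; next y=7/10·(-2.412447)+1/2·(-1.236845)≈-2.307135
n=6: y≈-2.307135, sp=-2, e=sp−y≈0.307135; I≈-1.509980, D=e−e_prev≈-0.105311; u=1/4·0.307135+3/4·(-1.509980)+1/2·(-0.105311)≈-1.108357; next y=7/10·(-2.307135)+1/2·(-1.108357)≈-2.169173
n=7: y≈-2.169173, sp=-2, e=sp−y≈0.169173; I≈-1.340807, D=e−e_prev≈-0.137962; u=1/4·0.169173+3/4·(-1.340807)+1/2·(-0.137962)≈-1.032293; next y=7/10·(-2.169173)+1/2·(-1.032293)≈-2.034568
n=8: y≈-2.034568, sp=-2, e=sp−y≈0.034568; I≈-1.306239, D=e−e_prev≈-0.134606; u=1/4·0.034568+3/4·(-1.306239)+1/2·(-0.134606)≈-1.038340; next y=7/10·(-2.034568)+1/2·(-1.038340)≈-1.943368
n=9: y≈-1.943368, sp=-2, e=sp−y≈-0.056632; I≈-1.362872, D=e−e_prev≈-0.091200; u=1/4·(-0.056632)+3/4·(-1.362872)+1/2·(-0.091200)≈-1.081912; next y=7/10·(-1.943368)+1/2·(-1.081912)≈-1.901313
n=10: y≈-1.901313, sp=-2, e=sp−y≈-0.098687; I≈-1.461558, D=e−e_prev≈-0.042054; u=1/4·(-0.098687)+3/4·(-1.461558)+1/2·(-0.042054)≈-1.141868; next y=7/10·(-1.901313)+1/2·(-1.141868)≈-1.901853
n=11: y≈-1.901853, sp=-2, e=sp−y≈-0.098147; I≈-1.559705, D=e−e_prev≈0.000540; u=1/4·(-0.098147)+3/4·(-1.559705)+1/2·0.000540≈-1.194046; next y=7/10·(-1.901853)+1/2·(-1.194046)≈-1.928320
n=12: y≈-1.928320, sp=-2, e=sp−y≈-0.071680; I≈-1.631385, D=e−e_prev≈0.026467; u=1/4·(-0.071680)+3/4·(-1.631385)+1/2·0.026467≈-1.228225; next y=7/10·(-1.928320)+1/2·(-1.228225)≈-1.963937

0 -2 -3.000 0.000
1 -2 -1.250 -1.500
2 -2 -2.113 -1.675
3 -2 -1.613 -2.229
4 -2 -1.512 -2.367
5 -2 -1.237 -2.412
6 -2 -1.108 -2.307
7 -2 -1.032 -2.169
8 -2 -1.038 -2.035
9 -2 -1.082 -1.943
10 -2 -1.142 -1.901
11 -2 -1.194 -1.902
12 -2 -1.228 -1.928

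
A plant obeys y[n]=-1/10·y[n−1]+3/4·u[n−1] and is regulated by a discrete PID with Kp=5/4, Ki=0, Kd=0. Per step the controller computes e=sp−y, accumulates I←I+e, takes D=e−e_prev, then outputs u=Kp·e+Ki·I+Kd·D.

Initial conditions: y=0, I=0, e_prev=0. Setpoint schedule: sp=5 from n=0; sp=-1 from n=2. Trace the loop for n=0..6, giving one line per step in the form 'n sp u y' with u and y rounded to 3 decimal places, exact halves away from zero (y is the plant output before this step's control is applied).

(exact arithmetic carried between steps; '≈' marks a value shown rounded to 6 d.p. or computed from one; I and e_prev carry over from the previous line; the table rounds u and y to 3 d.p., halves away from zero)
n=0: y=0, sp=5, e=sp−y=5; I=5, D=e−e_prev=5; u=5/4·5+0·5+0·5=6.25; next y=-1/10·0+3/4·6.25=4.6875
n=1: y=4.6875, sp=5, e=sp−y=0.3125; I=5.3125, D=e−e_prev=-4.6875; u=5/4·0.3125+0·5.3125+0·(-4.6875)=0.390625; next y=-1/10·4.6875+3/4·0.390625≈-0.175781
n=2: y≈-0.175781, sp=-1, e=sp−y≈-0.824219; I≈4.488281, D=e−e_prev≈-1.136719; u=5/4·(-0.824219)+0·4.488281+0·(-1.136719)≈-1.030273; next y=-1/10·(-0.175781)+3/4·(-1.030273)≈-0.755127
n=3: y≈-0.755127, sp=-1, e=sp−y≈-0.244873; I≈4.243408, D=e−e_prev≈0.579346; u=5/4·(-0.244873)+0·4.243408+0·0.579346≈-0.306091; next y=-1/10·(-0.755127)+3/4·(-0.306091)≈-0.154056
n=4: y≈-0.154056, sp=-1, e=sp−y≈-0.845944; I≈3.397464, D=e−e_prev≈-0.601071; u=5/4·(-0.845944)+0·3.397464+0·(-0.601071)≈-1.057430; next y=-1/10·(-0.154056)+3/4·(-1.057430)≈-0.777667
n=5: y≈-0.777667, sp=-1, e=sp−y≈-0.222333; I≈3.175131, D=e−e_prev≈0.623611; u=5/4·(-0.222333)+0·3.175131+0·0.623611≈-0.277916; next y=-1/10·(-0.777667)+3/4·(-0.277916)≈-0.130670
n=6: y≈-0.130670, sp=-1, e=sp−y≈-0.869330; I≈2.305801, D=e−e_prev≈-0.646997; u=5/4·(-0.869330)+0·2.305801+0·(-0.646997)≈-1.086662; next y=-1/10·(-0.130670)+3/4·(-1.086662)≈-0.801930

0 5 6.250 0.000
1 5 0.391 4.688
2 -1 -1.030 -0.176
3 -1 -0.306 -0.755
4 -1 -1.057 -0.154
5 -1 -0.278 -0.778
6 -1 -1.087 -0.131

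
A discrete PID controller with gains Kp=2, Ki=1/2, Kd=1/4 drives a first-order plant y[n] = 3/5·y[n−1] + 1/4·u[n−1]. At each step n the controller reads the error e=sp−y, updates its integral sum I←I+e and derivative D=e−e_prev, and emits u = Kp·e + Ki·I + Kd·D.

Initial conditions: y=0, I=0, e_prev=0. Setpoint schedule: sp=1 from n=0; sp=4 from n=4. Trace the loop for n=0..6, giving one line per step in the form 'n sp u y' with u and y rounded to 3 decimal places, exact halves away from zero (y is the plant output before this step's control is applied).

(exact arithmetic carried between steps; '≈' marks a value shown rounded to 6 d.p. or computed from one; I and e_prev carry over from the previous line; the table rounds u and y to 3 d.p., halves away from zero)
n=0: y=0, sp=1, e=sp−y=1; I=1, D=e−e_prev=1; u=2·1+1/2·1+1/4·1=2.75; next y=3/5·0+1/4·2.75=0.6875
n=1: y=0.6875, sp=1, e=sp−y=0.3125; I=1.3125, D=e−e_prev=-0.6875; u=2·0.3125+1/2·1.3125+1/4·(-0.6875)=1.109375; next y=3/5·0.6875+1/4·1.109375≈0.689844
n=2: y≈0.689844, sp=1, e=sp−y≈0.310156; I≈1.622656, D=e−e_prev≈-0.002344; u=2·0.310156+1/2·1.622656+1/4·(-0.002344)≈1.431055; next y=3/5·0.689844+1/4·1.431055≈0.771670
n=3: y≈0.771670, sp=1, e=sp−y≈0.228330; I≈1.850986, D=e−e_prev≈-0.081826; u=2·0.228330+1/2·1.850986+1/4·(-0.081826)≈1.361697; next y=3/5·0.771670+1/4·1.361697≈0.803426
n=4: y≈0.803426, sp=4, e=sp−y≈3.196574; I≈5.047560, D=e−e_prev≈2.968244; u=2·3.196574+1/2·5.047560+1/4·2.968244≈9.658989; next y=3/5·0.803426+1/4·9.658989≈2.896803
n=5: y≈2.896803, sp=4, e=sp−y≈1.103197; I≈6.150757, D=e−e_prev≈-2.093377; u=2·1.103197+1/2·6.150757+1/4·(-2.093377)≈4.758429; next y=3/5·2.896803+1/4·4.758429≈2.927689
n=6: y≈2.927689, sp=4, e=sp−y≈1.072311; I≈7.223068, D=e−e_prev≈-0.030886; u=2·1.072311+1/2·7.223068+1/4·(-0.030886)≈5.748435; next y=3/5·2.927689+1/4·5.748435≈3.193722

0 1 2.750 0.000
1 1 1.109 0.688
2 1 1.431 0.690
3 1 1.362 0.772
4 4 9.659 0.803
5 4 4.758 2.897
6 4 5.748 2.928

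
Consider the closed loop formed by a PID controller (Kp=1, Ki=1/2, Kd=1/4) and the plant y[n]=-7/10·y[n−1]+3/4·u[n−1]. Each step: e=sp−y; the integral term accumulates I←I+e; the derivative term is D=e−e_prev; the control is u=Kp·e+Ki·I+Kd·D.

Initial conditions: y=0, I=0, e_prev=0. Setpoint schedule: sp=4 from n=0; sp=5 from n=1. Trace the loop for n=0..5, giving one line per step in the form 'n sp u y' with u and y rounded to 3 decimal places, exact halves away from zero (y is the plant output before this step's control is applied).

(exact arithmetic carried between steps; '≈' marks a value shown rounded to 6 d.p. or computed from one; I and e_prev carry over from the previous line; the table rounds u and y to 3 d.p., halves away from zero)
n=0: y=0, sp=4, e=sp−y=4; I=4, D=e−e_prev=4; u=1·4+1/2·4+1/4·4=7; next y=-7/10·0+3/4·7=5.25
n=1: y=5.25, sp=5, e=sp−y=-0.25; I=3.75, D=e−e_prev=-4.25; u=1·(-0.25)+1/2·3.75+1/4·(-4.25)=0.5625; next y=-7/10·5.25+3/4·0.5625=-3.253125
n=2: y=-3.253125, sp=5, e=sp−y=8.253125; I=12.003125, D=e−e_prev=8.503125; u=1·8.253125+1/2·12.003125+1/4·8.503125≈16.380469; next y=-7/10·(-3.253125)+3/4·16.380469≈14.562539
n=3: y≈14.562539, sp=5, e=sp−y≈-9.562539; I≈2.440586, D=e−e_prev≈-17.815664; u=1·(-9.562539)+1/2·2.440586+1/4·(-17.815664)≈-12.796162; next y=-7/10·14.562539+3/4·(-12.796162)≈-19.790899
n=4: y≈-19.790899, sp=5, e=sp−y≈24.790899; I≈27.231485, D=e−e_prev≈34.353438; u=1·24.790899+1/2·27.231485+1/4·34.353438≈46.995001; next y=-7/10·(-19.790899)+3/4·46.995001≈49.099880
n=5: y≈49.099880, sp=5, e=sp−y≈-44.099880; I≈-16.868395, D=e−e_prev≈-68.890779; u=1·(-44.099880)+1/2·(-16.868395)+1/4·(-68.890779)≈-69.756772; next y=-7/10·49.099880+3/4·(-69.756772)≈-86.687495

0 4 7.000 0.000
1 5 0.563 5.250
2 5 16.380 -3.253
3 5 -12.796 14.563
4 5 46.995 -19.791
5 5 -69.757 49.100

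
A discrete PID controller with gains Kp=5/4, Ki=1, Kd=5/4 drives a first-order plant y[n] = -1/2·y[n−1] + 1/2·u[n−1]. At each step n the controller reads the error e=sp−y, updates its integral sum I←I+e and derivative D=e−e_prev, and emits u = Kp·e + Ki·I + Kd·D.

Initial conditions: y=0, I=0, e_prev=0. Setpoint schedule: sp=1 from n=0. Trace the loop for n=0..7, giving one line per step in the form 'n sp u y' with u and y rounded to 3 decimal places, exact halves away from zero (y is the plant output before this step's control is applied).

0 1 3.500 0.000
1 1 -2.875 1.750
2 1 12.781 -2.313
3 1 -23.492 7.547
4 1 63.018 -15.520
5 1 -141.054 39.269
6 1 342.167 -90.161
7 1 -800.599 216.164

(exact arithmetic carried between steps; '≈' marks a value shown rounded to 6 d.p. or computed from one; I and e_prev carry over from the previous line; the table rounds u and y to 3 d.p., halves away from zero)
n=0: y=0, sp=1, e=sp−y=1; I=1, D=e−e_prev=1; u=5/4·1+1·1+5/4·1=3.5; next y=-1/2·0+1/2·3.5=1.75
n=1: y=1.75, sp=1, e=sp−y=-0.75; I=0.25, D=e−e_prev=-1.75; u=5/4·(-0.75)+1·0.25+5/4·(-1.75)=-2.875; next y=-1/2·1.75+1/2·(-2.875)=-2.3125
n=2: y=-2.3125, sp=1, e=sp−y=3.3125; I=3.5625, D=e−e_prev=4.0625; u=5/4·3.3125+1·3.5625+5/4·4.0625=12.78125; next y=-1/2·(-2.3125)+1/2·12.78125=7.546875
n=3: y=7.546875, sp=1, e=sp−y=-6.546875; I=-2.984375, D=e−e_prev=-9.859375; u=5/4·(-6.546875)+1·(-2.984375)+5/4·(-9.859375)≈-23.492188; next y=-1/2·7.546875+1/2·(-23.492188)≈-15.519531
n=4: y≈-15.519531, sp=1, e=sp−y≈16.519531; I≈13.535156, D=e−e_prev≈23.066406; u=5/4·16.519531+1·13.535156+5/4·23.066406≈63.017578; next y=-1/2·(-15.519531)+1/2·63.017578≈39.268555
n=5: y≈39.268555, sp=1, e=sp−y≈-38.268555; I≈-24.733398, D=e−e_prev≈-54.788086; u=5/4·(-38.268555)+1·(-24.733398)+5/4·(-54.788086)≈-141.054199; next y=-1/2·39.268555+1/2·(-141.054199)≈-90.161377
n=6: y≈-90.161377, sp=1, e=sp−y≈91.161377; I≈66.427979, D=e−e_prev≈129.429932; u=5/4·91.161377+1·66.427979+5/4·129.429932≈342.167114; next y=-1/2·(-90.161377)+1/2·342.167114≈216.164246
n=7: y≈216.164246, sp=1, e=sp−y≈-215.164246; I≈-148.736267, D=e−e_prev≈-306.325623; u=5/4·(-215.164246)+1·(-148.736267)+5/4·(-306.325623)≈-800.598602; next y=-1/2·216.164246+1/2·(-800.598602)≈-508.381424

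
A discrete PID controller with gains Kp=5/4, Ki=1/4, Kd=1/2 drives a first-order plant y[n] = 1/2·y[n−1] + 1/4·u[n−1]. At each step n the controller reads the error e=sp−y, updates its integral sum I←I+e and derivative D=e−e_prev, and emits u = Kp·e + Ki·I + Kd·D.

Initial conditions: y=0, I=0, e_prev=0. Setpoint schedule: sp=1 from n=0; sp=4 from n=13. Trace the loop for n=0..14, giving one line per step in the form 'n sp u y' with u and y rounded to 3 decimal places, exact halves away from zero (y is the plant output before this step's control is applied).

(exact arithmetic carried between steps; '≈' marks a value shown rounded to 6 d.p. or computed from one; I and e_prev carry over from the previous line; the table rounds u and y to 3 d.p., halves away from zero)
n=0: y=0, sp=1, e=sp−y=1; I=1, D=e−e_prev=1; u=5/4·1+1/4·1+1/2·1=2; next y=1/2·0+1/4·2=0.5
n=1: y=0.5, sp=1, e=sp−y=0.5; I=1.5, D=e−e_prev=-0.5; u=5/4·0.5+1/4·1.5+1/2·(-0.5)=0.75; next y=1/2·0.5+1/4·0.75=0.4375
n=2: y=0.4375, sp=1, e=sp−y=0.5625; I=2.0625, D=e−e_prev=0.0625; u=5/4·0.5625+1/4·2.0625+1/2·0.0625=1.25; next y=1/2·0.4375+1/4·1.25=0.53125
n=3: y=0.53125, sp=1, e=sp−y=0.46875; I=2.53125, D=e−e_prev=-0.09375; u=5/4·0.46875+1/4·2.53125+1/2·(-0.09375)=1.171875; next y=1/2·0.53125+1/4·1.171875≈0.558594
n=4: y≈0.558594, sp=1, e=sp−y≈0.441406; I≈2.972656, D=e−e_prev≈-0.027344; u=5/4·0.441406+1/4·2.972656+1/2·(-0.027344)≈1.28125; next y=1/2·0.558594+1/4·1.28125≈0.599609
n=5: y≈0.599609, sp=1, e=sp−y≈0.400391; I≈3.373047, D=e−e_prev≈-0.041016; u=5/4·0.400391+1/4·3.373047+1/2·(-0.041016)≈1.323242; next y=1/2·0.599609+1/4·1.323242≈0.630615
n=6: y≈0.630615, sp=1, e=sp−y≈0.369385; I≈3.742432, D=e−e_prev≈-0.031006; u=5/4·0.369385+1/4·3.742432+1/2·(-0.031006)≈1.381836; next y=1/2·0.630615+1/4·1.381836≈0.660767
n=7: y≈0.660767, sp=1, e=sp−y≈0.339233; I≈4.081665, D=e−e_prev≈-0.030151; u=5/4·0.339233+1/4·4.081665+1/2·(-0.030151)≈1.429382; next y=1/2·0.660767+1/4·1.429382≈0.687729
n=8: y≈0.687729, sp=1, e=sp−y≈0.312271; I≈4.393936, D=e−e_prev≈-0.026962; u=5/4·0.312271+1/4·4.393936+1/2·(-0.026962)≈1.475342; next y=1/2·0.687729+1/4·1.475342≈0.712700
n=9: y≈0.712700, sp=1, e=sp−y≈0.287300; I≈4.681236, D=e−e_prev≈-0.024971; u=5/4·0.287300+1/4·4.681236+1/2·(-0.024971)≈1.516949; next y=1/2·0.712700+1/4·1.516949≈0.735587
n=10: y≈0.735587, sp=1, e=sp−y≈0.264413; I≈4.945649, D=e−e_prev≈-0.022887; u=5/4·0.264413+1/4·4.945649+1/2·(-0.022887)≈1.555485; next y=1/2·0.735587+1/4·1.555485≈0.756665
n=11: y≈0.756665, sp=1, e=sp−y≈0.243335; I≈5.188984, D=e−e_prev≈-0.021078; u=5/4·0.243335+1/4·5.188984+1/2·(-0.021078)≈1.590876; next y=1/2·0.756665+1/4·1.590876≈0.776051
n=12: y≈0.776051, sp=1, e=sp−y≈0.223949; I≈5.412933, D=e−e_prev≈-0.019387; u=5/4·0.223949+1/4·5.412933+1/2·(-0.019387)≈1.623476; next y=1/2·0.776051+1/4·1.623476≈0.793895
n=13: y≈0.793895, sp=4, e=sp−y≈3.206105; I≈8.619038, D=e−e_prev≈2.982157; u=5/4·3.206105+1/4·8.619038+1/2·2.982157≈7.653470; next y=1/2·0.793895+1/4·7.653470≈2.310315
n=14: y≈2.310315, sp=4, e=sp−y≈1.689685; I≈10.308724, D=e−e_prev≈-1.516420; u=5/4·1.689685+1/4·10.308724+1/2·(-1.516420)≈3.931077; next y=1/2·2.310315+1/4·3.931077≈2.137927

0 1 2.000 0.000
1 1 0.750 0.500
2 1 1.250 0.438
3 1 1.172 0.531
4 1 1.281 0.559
5 1 1.323 0.600
6 1 1.382 0.631
7 1 1.429 0.661
8 1 1.475 0.688
9 1 1.517 0.713
10 1 1.555 0.736
11 1 1.591 0.757
12 1 1.623 0.776
13 4 7.653 0.794
14 4 3.931 2.310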